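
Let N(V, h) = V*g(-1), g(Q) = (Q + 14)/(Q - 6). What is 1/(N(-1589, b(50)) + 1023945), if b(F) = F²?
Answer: 1/1026896 ≈ 9.7381e-7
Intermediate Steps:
g(Q) = (14 + Q)/(-6 + Q)
N(V, h) = -13*V/7 (N(V, h) = V*((14 - 1)/(-6 - 1)) = V*(13/(-7)) = V*(-⅐*13) = V*(-13/7) = -13*V/7)
1/(N(-1589, b(50)) + 1023945) = 1/(-13/7*(-1589) + 1023945) = 1/(2951 + 1023945) = 1/1026896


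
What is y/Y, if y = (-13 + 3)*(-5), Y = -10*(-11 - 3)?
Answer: 5/14 ≈ 0.35714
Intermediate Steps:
Y = 140 (Y = -10*(-14) = 140)
y = 50 (y = -10*(-5) = 50)
y/Y = 50/140 = 50*(1/140) = 5/14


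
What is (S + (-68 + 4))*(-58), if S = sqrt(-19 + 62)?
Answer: 3712 - 58*sqrt(43) ≈ 3331.7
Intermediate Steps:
S = sqrt(43) ≈ 6.5574
(S + (-68 + 4))*(-58) = (sqrt(43) + (-68 + 4))*(-58) = (sqrt(43) - 64)*(-58) = (-64 + sqrt(43))*(-58) = 3712 - 58*sqrt(43)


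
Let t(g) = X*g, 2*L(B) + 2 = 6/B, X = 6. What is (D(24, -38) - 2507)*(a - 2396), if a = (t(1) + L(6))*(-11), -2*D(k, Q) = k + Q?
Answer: 6141250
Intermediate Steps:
D(k, Q) = -Q/2 - k/2 (D(k, Q) = -(k + Q)/2 = -(Q + k)/2 = -Q/2 - k/2)
L(B) = -1 + 3/B (L(B) = -1 + (6/B)/2 = -1 + 3/B)
t(g) = 6*g
a = -121/2 (a = (6*1 + (3 - 1*6)/6)*(-11) = (6 + (3 - 6)/6)*(-11) = (6 + (1/6)*(-3))*(-11) = (6 - 1/2)*(-11) = (11/2)*(-11) = -121/2 ≈ -60.500)
(D(24, -38) - 2507)*(a - 2396) = ((-1/2*(-38) - 1/2*24) - 2507)*(-121/2 - 2396) = ((19 - 12) - 2507)*(-4913/2) = (7 - 2507)*(-4913/2) = -2500*(-4913/2) = 6141250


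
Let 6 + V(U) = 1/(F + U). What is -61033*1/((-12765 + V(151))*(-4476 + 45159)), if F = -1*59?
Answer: 5615036/47799717873 ≈ 0.00011747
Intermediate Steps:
F = -59
V(U) = -6 + 1/(-59 + U)
-61033*1/((-12765 + V(151))*(-4476 + 45159)) = -61033*1/((-12765 + (355 - 6*151)/(-59 + 151))*(-4476 + 45159)) = -61033*1/(40683*(-12765 + (355 - 906)/92)) = -61033*1/(40683*(-12765 + (1/92)*(-551))) = -61033*1/(40683*(-12765 - 551/92)) = -61033/((-1174931/92*40683)) = -61033/(-47799717873/92) = -61033*(-92/47799717873) = 5615036/47799717873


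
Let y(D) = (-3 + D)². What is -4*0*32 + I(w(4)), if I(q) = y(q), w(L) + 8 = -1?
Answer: 144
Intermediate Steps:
w(L) = -9 (w(L) = -8 - 1 = -9)
I(q) = (-3 + q)²
-4*0*32 + I(w(4)) = -4*0*32 + (-3 - 9)² = 0*32 + (-12)² = 0 + 144 = 144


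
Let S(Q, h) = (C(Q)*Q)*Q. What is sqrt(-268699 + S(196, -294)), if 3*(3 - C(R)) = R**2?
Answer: I*sqrt(4428748227)/3 ≈ 22183.0*I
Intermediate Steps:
C(R) = 3 - R**2/3
S(Q, h) = Q**2*(3 - Q**2/3) (S(Q, h) = ((3 - Q**2/3)*Q)*Q = (Q*(3 - Q**2/3))*Q = Q**2*(3 - Q**2/3))
sqrt(-268699 + S(196, -294)) = sqrt(-268699 + (1/3)*196**2*(9 - 1*196**2)) = sqrt(-268699 + (1/3)*38416*(9 - 1*38416)) = sqrt(-268699 + (1/3)*38416*(9 - 38416)) = sqrt(-268699 + (1/3)*38416*(-38407)) = sqrt(-268699 - 1475443312/3) = sqrt(-1476249409/3) = I*sqrt(4428748227)/3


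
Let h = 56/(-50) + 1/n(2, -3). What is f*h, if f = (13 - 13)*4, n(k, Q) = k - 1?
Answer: 0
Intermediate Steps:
n(k, Q) = -1 + k
f = 0 (f = 0*4 = 0)
h = -3/25 (h = 56/(-50) + 1/(-1 + 2) = 56*(-1/50) + 1/1 = -28/25 + 1*1 = -28/25 + 1 = -3/25 ≈ -0.12000)
f*h = 0*(-3/25) = 0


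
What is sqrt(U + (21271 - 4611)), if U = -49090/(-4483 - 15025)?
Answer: 3*sqrt(176142267610)/9754 ≈ 129.08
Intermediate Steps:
U = 24545/9754 (U = -49090/(-19508) = -49090*(-1/19508) = 24545/9754 ≈ 2.5164)
sqrt(U + (21271 - 4611)) = sqrt(24545/9754 + (21271 - 4611)) = sqrt(24545/9754 + 16660) = sqrt(162526185/9754) = 3*sqrt(176142267610)/9754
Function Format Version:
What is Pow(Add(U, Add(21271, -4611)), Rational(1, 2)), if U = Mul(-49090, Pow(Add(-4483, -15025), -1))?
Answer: Mul(Rational(3, 9754), Pow(176142267610, Rational(1, 2))) ≈ 129.08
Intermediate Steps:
U = Rational(24545, 9754) (U = Mul(-49090, Pow(-19508, -1)) = Mul(-49090, Rational(-1, 19508)) = Rational(24545, 9754) ≈ 2.5164)
Pow(Add(U, Add(21271, -4611)), Rational(1, 2)) = Pow(Add(Rational(24545, 9754), Add(21271, -4611)), Rational(1, 2)) = Pow(Add(Rational(24545, 9754), 16660), Rational(1, 2)) = Pow(Rational(162526185, 9754), Rational(1, 2)) = Mul(Rational(3, 9754), Pow(176142267610, Rational(1, 2)))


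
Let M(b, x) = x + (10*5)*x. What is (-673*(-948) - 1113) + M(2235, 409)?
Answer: 657750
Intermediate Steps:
M(b, x) = 51*x (M(b, x) = x + 50*x = 51*x)
(-673*(-948) - 1113) + M(2235, 409) = (-673*(-948) - 1113) + 51*409 = (638004 - 1113) + 20859 = 636891 + 20859 = 657750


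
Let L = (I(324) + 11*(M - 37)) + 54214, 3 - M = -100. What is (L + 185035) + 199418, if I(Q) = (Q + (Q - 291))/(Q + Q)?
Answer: 94909007/216 ≈ 4.3939e+5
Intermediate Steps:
M = 103 (M = 3 - 1*(-100) = 3 + 100 = 103)
I(Q) = (-291 + 2*Q)/(2*Q) (I(Q) = (Q + (-291 + Q))/((2*Q)) = (-291 + 2*Q)*(1/(2*Q)) = (-291 + 2*Q)/(2*Q))
L = 11867159/216 (L = ((-291/2 + 324)/324 + 11*(103 - 37)) + 54214 = ((1/324)*(357/2) + 11*66) + 54214 = (119/216 + 726) + 54214 = 156935/216 + 54214 = 11867159/216 ≈ 54941.)
(L + 185035) + 199418 = (11867159/216 + 185035) + 199418 = 51834719/216 + 199418 = 94909007/216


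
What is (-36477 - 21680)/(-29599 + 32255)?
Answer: -58157/2656 ≈ -21.896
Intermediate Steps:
(-36477 - 21680)/(-29599 + 32255) = -58157/2656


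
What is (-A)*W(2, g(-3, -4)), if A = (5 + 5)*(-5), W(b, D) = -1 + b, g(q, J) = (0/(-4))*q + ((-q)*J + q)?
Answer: 50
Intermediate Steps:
g(q, J) = q - J*q (g(q, J) = (0*(-1/4))*q + (-J*q + q) = 0*q + (q - J*q) = 0 + (q - J*q) = q - J*q)
A = -50 (A = 10*(-5) = -50)
(-A)*W(2, g(-3, -4)) = (-1*(-50))*(-1 + 2) = 50*1 = 50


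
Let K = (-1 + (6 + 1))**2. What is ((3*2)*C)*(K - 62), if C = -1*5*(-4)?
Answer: -3120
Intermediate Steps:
K = 36 (K = (-1 + 7)**2 = 6**2 = 36)
C = 20 (C = -5*(-4) = 20)
((3*2)*C)*(K - 62) = ((3*2)*20)*(36 - 62) = (6*20)*(-26) = 120*(-26) = -3120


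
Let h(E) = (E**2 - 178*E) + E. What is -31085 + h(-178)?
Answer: 32105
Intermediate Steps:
h(E) = E**2 - 177*E
-31085 + h(-178) = -31085 - 178*(-177 - 178) = -31085 - 178*(-355) = -31085 + 63190 = 32105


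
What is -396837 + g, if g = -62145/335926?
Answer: -133307928207/335926 ≈ -3.9684e+5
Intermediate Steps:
g = -62145/335926 (g = -62145*1/335926 = -62145/335926 ≈ -0.18500)
-396837 + g = -396837 - 62145/335926 = -133307928207/335926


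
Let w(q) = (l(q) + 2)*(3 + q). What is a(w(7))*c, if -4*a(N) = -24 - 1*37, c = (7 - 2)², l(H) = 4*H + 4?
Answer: 1525/4 ≈ 381.25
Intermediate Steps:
l(H) = 4 + 4*H
c = 25 (c = 5² = 25)
w(q) = (3 + q)*(6 + 4*q) (w(q) = ((4 + 4*q) + 2)*(3 + q) = (6 + 4*q)*(3 + q) = (3 + q)*(6 + 4*q))
a(N) = 61/4 (a(N) = -(-24 - 1*37)/4 = -(-24 - 37)/4 = -¼*(-61) = 61/4)
a(w(7))*c = (61/4)*25 = 1525/4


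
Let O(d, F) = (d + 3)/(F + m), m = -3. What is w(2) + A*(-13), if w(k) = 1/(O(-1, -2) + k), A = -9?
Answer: 941/8 ≈ 117.63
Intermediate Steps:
O(d, F) = (3 + d)/(-3 + F) (O(d, F) = (d + 3)/(F - 3) = (3 + d)/(-3 + F))
w(k) = 1/(-⅖ + k) (w(k) = 1/((3 - 1)/(-3 - 2) + k) = 1/(2/(-5) + k) = 1/(-⅕*2 + k) = 1/(-⅖ + k))
w(2) + A*(-13) = 5/(-2 + 5*2) - 9*(-13) = 5/(-2 + 10) + 117 = 5/8 + 117 = 941/8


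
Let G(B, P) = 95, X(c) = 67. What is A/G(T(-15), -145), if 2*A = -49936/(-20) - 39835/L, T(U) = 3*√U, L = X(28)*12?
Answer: 9837961/763800 ≈ 12.880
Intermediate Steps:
L = 804 (L = 67*12 = 804)
A = 9837961/8040 (A = (-49936/(-20) - 39835/804)/2 = (-49936*(-1/20) - 39835*1/804)/2 = (12484/5 - 39835/804)/2 = (½)*(9837961/4020) = 9837961/8040 ≈ 1223.6)
A/G(T(-15), -145) = (9837961/8040)/95 = (9837961/8040)*(1/95) = 9837961/763800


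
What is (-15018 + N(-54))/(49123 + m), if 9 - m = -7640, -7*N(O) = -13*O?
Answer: -8819/33117 ≈ -0.26630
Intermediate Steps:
N(O) = 13*O/7 (N(O) = -(-13)*O/7 = 13*O/7)
m = 7649 (m = 9 - 1*(-7640) = 9 + 7640 = 7649)
(-15018 + N(-54))/(49123 + m) = (-15018 + (13/7)*(-54))/(49123 + 7649) = (-15018 - 702/7)/56772 = -105828/7*1/56772 = -8819/33117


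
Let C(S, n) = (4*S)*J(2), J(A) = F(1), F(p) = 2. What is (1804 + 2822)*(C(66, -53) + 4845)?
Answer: 24855498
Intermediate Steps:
J(A) = 2
C(S, n) = 8*S (C(S, n) = (4*S)*2 = 8*S)
(1804 + 2822)*(C(66, -53) + 4845) = (1804 + 2822)*(8*66 + 4845) = 4626*(528 + 4845) = 4626*5373 = 24855498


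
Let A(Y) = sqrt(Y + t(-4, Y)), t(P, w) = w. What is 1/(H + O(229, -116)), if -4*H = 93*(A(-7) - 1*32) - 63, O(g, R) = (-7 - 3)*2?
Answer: 11836/8876767 + 372*I*sqrt(14)/8876767 ≈ 0.0013334 + 0.0001568*I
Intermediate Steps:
A(Y) = sqrt(2)*sqrt(Y) (A(Y) = sqrt(Y + Y) = sqrt(2*Y) = sqrt(2)*sqrt(Y))
O(g, R) = -20 (O(g, R) = -10*2 = -20)
H = 3039/4 - 93*I*sqrt(14)/4 (H = -(93*(sqrt(2)*sqrt(-7) - 1*32) - 63)/4 = -(93*(sqrt(2)*(I*sqrt(7)) - 32) - 63)/4 = -(93*(I*sqrt(14) - 32) - 63)/4 = -(93*(-32 + I*sqrt(14)) - 63)/4 = -((-2976 + 93*I*sqrt(14)) - 63)/4 = -(-3039 + 93*I*sqrt(14))/4 = 3039/4 - 93*I*sqrt(14)/4 ≈ 759.75 - 86.994*I)
1/(H + O(229, -116)) = 1/((3039/4 - 93*I*sqrt(14)/4) - 20) = 1/(2959/4 - 93*I*sqrt(14)/4)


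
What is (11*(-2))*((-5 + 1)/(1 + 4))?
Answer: 88/5 ≈ 17.600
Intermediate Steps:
(11*(-2))*((-5 + 1)/(1 + 4)) = -(-88)/5 = -22*(-4/5) = 88/5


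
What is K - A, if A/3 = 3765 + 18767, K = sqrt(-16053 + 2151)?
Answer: -67596 + I*sqrt(13902) ≈ -67596.0 + 117.91*I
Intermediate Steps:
K = I*sqrt(13902) (K = sqrt(-13902) = I*sqrt(13902) ≈ 117.91*I)
A = 67596 (A = 3*(3765 + 18767) = 3*22532 = 67596)
K - A = I*sqrt(13902) - 1*67596 = I*sqrt(13902) - 67596 = -67596 + I*sqrt(13902)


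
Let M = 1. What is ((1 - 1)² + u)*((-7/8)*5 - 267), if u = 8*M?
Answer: -2171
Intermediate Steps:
u = 8 (u = 8*1 = 8)
((1 - 1)² + u)*((-7/8)*5 - 267) = ((1 - 1)² + 8)*((-7/8)*5 - 267) = (0² + 8)*(((⅛)*(-7))*5 - 267) = (0 + 8)*(-7/8*5 - 267) = 8*(-35/8 - 267) = 8*(-2171/8) = -2171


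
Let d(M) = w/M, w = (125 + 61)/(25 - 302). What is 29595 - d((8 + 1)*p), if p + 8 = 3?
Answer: 122967163/4155 ≈ 29595.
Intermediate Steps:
p = -5 (p = -8 + 3 = -5)
w = -186/277 (w = 186/(-277) = 186*(-1/277) = -186/277 ≈ -0.67148)
d(M) = -186/(277*M)
29595 - d((8 + 1)*p) = 29595 - (-186)/(277*((8 + 1)*(-5))) = 29595 - (-186)/(277*(9*(-5))) = 29595 - (-186)/(277*(-45)) = 29595 - (-186)*(-1)/(277*45) = 29595 - 1*62/4155 = 29595 - 62/4155 = 122967163/4155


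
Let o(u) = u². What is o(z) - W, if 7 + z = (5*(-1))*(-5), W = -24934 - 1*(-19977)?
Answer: 5281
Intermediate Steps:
W = -4957 (W = -24934 + 19977 = -4957)
z = 18 (z = -7 + (5*(-1))*(-5) = -7 - 5*(-5) = -7 + 25 = 18)
o(z) - W = 18² - 1*(-4957) = 324 + 4957 = 5281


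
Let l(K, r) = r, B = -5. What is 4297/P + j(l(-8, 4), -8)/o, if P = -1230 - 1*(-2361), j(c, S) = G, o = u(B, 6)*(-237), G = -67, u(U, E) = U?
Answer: 557352/148915 ≈ 3.7428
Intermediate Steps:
o = 1185 (o = -5*(-237) = 1185)
j(c, S) = -67
P = 1131 (P = -1230 + 2361 = 1131)
4297/P + j(l(-8, 4), -8)/o = 4297/1131 - 67/1185 = 557352/148915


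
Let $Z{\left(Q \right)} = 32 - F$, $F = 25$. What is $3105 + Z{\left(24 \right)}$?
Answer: $3112$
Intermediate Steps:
$Z{\left(Q \right)} = 7$ ($Z{\left(Q \right)} = 32 - 25 = 7$)
$3105 + Z{\left(24 \right)} = 3105 + 7 = 3112$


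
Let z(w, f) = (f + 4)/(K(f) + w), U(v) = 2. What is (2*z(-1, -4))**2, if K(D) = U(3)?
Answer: 0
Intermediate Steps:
K(D) = 2
z(w, f) = (4 + f)/(2 + w) (z(w, f) = (f + 4)/(2 + w) = (4 + f)/(2 + w))
(2*z(-1, -4))**2 = (2*((4 - 4)/(2 - 1)))**2 = (2*(0/1))**2 = (2*(1*0))**2 = (2*0)**2 = 0**2 = 0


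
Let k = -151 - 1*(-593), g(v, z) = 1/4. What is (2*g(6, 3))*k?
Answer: 221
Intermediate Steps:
g(v, z) = ¼
k = 442 (k = -151 + 593 = 442)
(2*g(6, 3))*k = (2*(¼))*442 = (½)*442 = 221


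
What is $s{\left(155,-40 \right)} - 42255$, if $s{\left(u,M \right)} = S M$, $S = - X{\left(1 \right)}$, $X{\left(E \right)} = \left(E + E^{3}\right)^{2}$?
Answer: $-42095$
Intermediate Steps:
$S = -4$ ($S = - 1^{2} \left(1 + 1^{2}\right)^{2} = - 1 \left(1 + 1\right)^{2} = - 1 \cdot 2^{2} = - 1 \cdot 4 = \left(-1\right) 4 = -4$)
$s{\left(u,M \right)} = - 4 M$
$s{\left(155,-40 \right)} - 42255 = \left(-4\right) \left(-40\right) - 42255 = 160 - 42255 = -42095$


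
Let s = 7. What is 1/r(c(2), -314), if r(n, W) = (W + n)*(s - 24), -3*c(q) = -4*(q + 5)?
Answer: 3/15538 ≈ 0.00019308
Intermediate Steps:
c(q) = 20/3 + 4*q/3 (c(q) = -(-4)*(q + 5)/3 = -(-4)*(5 + q)/3 = -(-20 - 4*q)/3 = 20/3 + 4*q/3)
r(n, W) = -17*W - 17*n (r(n, W) = (W + n)*(7 - 24) = (W + n)*(-17) = -17*W - 17*n)
1/r(c(2), -314) = 1/(-17*(-314) - 17*(20/3 + (4/3)*2)) = 1/(5338 - 17*(20/3 + 8/3)) = 1/(5338 - 17*28/3) = 1/(5338 - 476/3) = 1/(15538/3) = 3/15538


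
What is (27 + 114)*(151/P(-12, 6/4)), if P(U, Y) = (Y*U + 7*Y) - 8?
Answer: -42582/31 ≈ -1373.6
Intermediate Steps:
P(U, Y) = -8 + 7*Y + U*Y (P(U, Y) = (U*Y + 7*Y) - 8 = (7*Y + U*Y) - 8 = -8 + 7*Y + U*Y)
(27 + 114)*(151/P(-12, 6/4)) = (27 + 114)*(151/(-8 + 7*(6/4) - 72/4)) = 141*(151/(-8 + 7*(6*(¼)) - 72/4)) = 141*(151/(-8 + 7*(3/2) - 12*3/2)) = 141*(151/(-8 + 21/2 - 18)) = 141*(151/(-31/2)) = 141*(151*(-2/31)) = 141*(-302/31) = -42582/31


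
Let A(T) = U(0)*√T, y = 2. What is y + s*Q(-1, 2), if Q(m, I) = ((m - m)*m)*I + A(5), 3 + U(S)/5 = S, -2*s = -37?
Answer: 2 - 555*√5/2 ≈ -618.51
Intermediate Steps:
s = 37/2 (s = -½*(-37) = 37/2 ≈ 18.500)
U(S) = -15 + 5*S
A(T) = -15*√T (A(T) = (-15 + 5*0)*√T = (-15 + 0)*√T = -15*√T)
Q(m, I) = -15*√5 (Q(m, I) = ((m - m)*m)*I - 15*√5 = (0*m)*I - 15*√5 = 0*I - 15*√5 = 0 - 15*√5 = -15*√5)
y + s*Q(-1, 2) = 2 + 37*(-15*√5)/2 = 2 - 555*√5/2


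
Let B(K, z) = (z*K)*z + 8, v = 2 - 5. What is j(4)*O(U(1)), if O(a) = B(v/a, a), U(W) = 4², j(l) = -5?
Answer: 200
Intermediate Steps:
v = -3
U(W) = 16
B(K, z) = 8 + K*z² (B(K, z) = (K*z)*z + 8 = K*z² + 8 = 8 + K*z²)
O(a) = 8 - 3*a (O(a) = 8 + (-3/a)*a² = 8 - 3*a)
j(4)*O(U(1)) = -5*(8 - 3*16) = -5*(8 - 48) = -5*(-40) = 200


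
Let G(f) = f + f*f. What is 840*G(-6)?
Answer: 25200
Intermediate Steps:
G(f) = f + f²
840*G(-6) = 840*(-6*(1 - 6)) = 840*(-6*(-5)) = 840*30 = 25200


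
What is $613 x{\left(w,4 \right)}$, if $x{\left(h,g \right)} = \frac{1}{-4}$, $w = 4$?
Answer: $- \frac{613}{4} \approx -153.25$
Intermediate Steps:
$x{\left(h,g \right)} = - \frac{1}{4}$
$613 x{\left(w,4 \right)} = 613 \left(- \frac{1}{4}\right) = - \frac{613}{4}$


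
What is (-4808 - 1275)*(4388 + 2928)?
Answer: -44503228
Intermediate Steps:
(-4808 - 1275)*(4388 + 2928) = -6083*7316 = -44503228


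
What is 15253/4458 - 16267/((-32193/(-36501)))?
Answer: -294055435273/15946266 ≈ -18440.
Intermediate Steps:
15253/4458 - 16267/((-32193/(-36501))) = 15253*(1/4458) - 16267/((-32193*(-1/36501))) = 15253/4458 - 16267/10731/12167 = 15253/4458 - 16267*12167/10731 = 15253/4458 - 197920589/10731 = -294055435273/15946266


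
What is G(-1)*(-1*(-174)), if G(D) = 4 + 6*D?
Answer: -348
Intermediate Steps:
G(-1)*(-1*(-174)) = (4 + 6*(-1))*(-1*(-174)) = (4 - 6)*174 = -2*174 = -348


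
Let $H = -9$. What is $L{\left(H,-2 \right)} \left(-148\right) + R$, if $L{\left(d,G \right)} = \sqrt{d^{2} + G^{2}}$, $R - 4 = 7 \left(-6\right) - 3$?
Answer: $-41 - 148 \sqrt{85} \approx -1405.5$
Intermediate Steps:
$R = -41$ ($R = 4 + \left(7 \left(-6\right) - 3\right) = 4 - 45 = -41$)
$L{\left(d,G \right)} = \sqrt{G^{2} + d^{2}}$
$L{\left(H,-2 \right)} \left(-148\right) + R = \sqrt{\left(-2\right)^{2} + \left(-9\right)^{2}} \left(-148\right) - 41 = \sqrt{4 + 81} \left(-148\right) - 41 = \sqrt{85} \left(-148\right) - 41 = - 148 \sqrt{85} - 41 = -41 - 148 \sqrt{85}$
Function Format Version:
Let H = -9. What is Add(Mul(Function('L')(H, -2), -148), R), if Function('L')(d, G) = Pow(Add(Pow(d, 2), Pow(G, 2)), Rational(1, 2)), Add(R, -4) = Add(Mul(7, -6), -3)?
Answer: Add(-41, Mul(-148, Pow(85, Rational(1, 2)))) ≈ -1405.5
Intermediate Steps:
R = -41 (R = Add(4, Add(Mul(7, -6), -3)) = Add(4, Add(-42, -3)) = Add(4, -45) = -41)
Function('L')(d, G) = Pow(Add(Pow(G, 2), Pow(d, 2)), Rational(1, 2))
Add(Mul(Function('L')(H, -2), -148), R) = Add(Mul(Pow(Add(Pow(-2, 2), Pow(-9, 2)), Rational(1, 2)), -148), -41) = Add(Mul(Pow(Add(4, 81), Rational(1, 2)), -148), -41) = Add(Mul(Pow(85, Rational(1, 2)), -148), -41) = Add(Mul(-148, Pow(85, Rational(1, 2))), -41) = Add(-41, Mul(-148, Pow(85, Rational(1, 2))))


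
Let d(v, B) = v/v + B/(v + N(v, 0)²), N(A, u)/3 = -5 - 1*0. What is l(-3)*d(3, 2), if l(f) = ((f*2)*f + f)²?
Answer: 8625/38 ≈ 226.97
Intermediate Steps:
N(A, u) = -15 (N(A, u) = 3*(-5 - 1*0) = 3*(-5 + 0) = 3*(-5) = -15)
d(v, B) = 1 + B/(225 + v) (d(v, B) = v/v + B/(v + (-15)²) = 1 + B/(v + 225) = 1 + B/(225 + v))
l(f) = (f + 2*f²)² (l(f) = ((2*f)*f + f)² = (2*f² + f)² = (f + 2*f²)²)
l(-3)*d(3, 2) = ((-3)²*(1 + 2*(-3))²)*((225 + 2 + 3)/(225 + 3)) = (9*(1 - 6)²)*(230/228) = (9*(-5)²)*((1/228)*230) = (9*25)*(115/114) = 225*(115/114) = 8625/38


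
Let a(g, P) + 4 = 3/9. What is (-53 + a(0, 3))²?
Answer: 28900/9 ≈ 3211.1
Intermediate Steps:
a(g, P) = -11/3 (a(g, P) = -4 + 3/9 = -4 + 3*(⅑) = -4 + ⅓ = -11/3)
(-53 + a(0, 3))² = (-53 - 11/3)² = (-170/3)² = 28900/9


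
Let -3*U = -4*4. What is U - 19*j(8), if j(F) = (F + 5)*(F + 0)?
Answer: -5912/3 ≈ -1970.7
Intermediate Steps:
U = 16/3 (U = -(-4)*4/3 = -⅓*(-16) = 16/3 ≈ 5.3333)
j(F) = F*(5 + F) (j(F) = (5 + F)*F = F*(5 + F))
U - 19*j(8) = 16/3 - 152*(5 + 8) = 16/3 - 152*13 = 16/3 - 19*104 = 16/3 - 1976 = -5912/3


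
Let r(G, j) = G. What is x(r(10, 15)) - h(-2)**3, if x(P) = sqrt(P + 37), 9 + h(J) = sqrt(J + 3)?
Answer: 512 + sqrt(47) ≈ 518.86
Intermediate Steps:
h(J) = -9 + sqrt(3 + J) (h(J) = -9 + sqrt(J + 3) = -9 + sqrt(3 + J))
x(P) = sqrt(37 + P)
x(r(10, 15)) - h(-2)**3 = sqrt(37 + 10) - (-9 + sqrt(3 - 2))**3 = sqrt(47) - (-9 + sqrt(1))**3 = sqrt(47) - (-9 + 1)**3 = sqrt(47) - 1*(-8)**3 = sqrt(47) - 1*(-512) = sqrt(47) + 512 = 512 + sqrt(47)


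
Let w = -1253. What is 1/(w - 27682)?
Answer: -1/28935 ≈ -3.4560e-5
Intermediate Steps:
1/(w - 27682) = 1/(-1253 - 27682) = 1/(-28935) = -1/28935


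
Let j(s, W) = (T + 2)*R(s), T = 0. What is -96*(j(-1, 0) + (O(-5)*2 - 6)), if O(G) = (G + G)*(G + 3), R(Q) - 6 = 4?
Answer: -5184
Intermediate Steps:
R(Q) = 10 (R(Q) = 6 + 4 = 10)
O(G) = 2*G*(3 + G) (O(G) = (2*G)*(3 + G) = 2*G*(3 + G))
j(s, W) = 20 (j(s, W) = (0 + 2)*10 = 2*10 = 20)
-96*(j(-1, 0) + (O(-5)*2 - 6)) = -96*(20 + ((2*(-5)*(3 - 5))*2 - 6)) = -96*(20 + ((2*(-5)*(-2))*2 - 6)) = -96*(20 + (20*2 - 6)) = -96*(20 + (40 - 6)) = -96*(20 + 34) = -96*54 = -5184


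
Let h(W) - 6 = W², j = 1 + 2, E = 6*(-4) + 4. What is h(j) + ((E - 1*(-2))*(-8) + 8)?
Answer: 167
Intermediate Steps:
E = -20 (E = -24 + 4 = -20)
j = 3
h(W) = 6 + W²
h(j) + ((E - 1*(-2))*(-8) + 8) = (6 + 3²) + ((-20 - 1*(-2))*(-8) + 8) = (6 + 9) + ((-20 + 2)*(-8) + 8) = 15 + (-18*(-8) + 8) = 15 + (144 + 8) = 15 + 152 = 167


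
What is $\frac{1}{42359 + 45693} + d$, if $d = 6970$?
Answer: $\frac{613722441}{88052} \approx 6970.0$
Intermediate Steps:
$\frac{1}{42359 + 45693} + d = \frac{1}{42359 + 45693} + 6970 = \frac{1}{88052} + 6970 = \frac{613722441}{88052}$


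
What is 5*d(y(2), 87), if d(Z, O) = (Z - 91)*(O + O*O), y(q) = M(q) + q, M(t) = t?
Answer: -3330360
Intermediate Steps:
y(q) = 2*q (y(q) = q + q = 2*q)
d(Z, O) = (-91 + Z)*(O + O**2)
5*d(y(2), 87) = 5*(87*(-91 + 2*2 - 91*87 + 87*(2*2))) = 5*(87*(-91 + 4 - 7917 + 87*4)) = 5*(87*(-91 + 4 - 7917 + 348)) = 5*(87*(-7656)) = 5*(-666072) = -3330360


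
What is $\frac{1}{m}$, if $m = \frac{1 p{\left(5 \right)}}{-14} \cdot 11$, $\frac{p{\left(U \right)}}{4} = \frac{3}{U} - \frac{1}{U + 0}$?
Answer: $- \frac{35}{44} \approx -0.79545$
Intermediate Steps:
$p{\left(U \right)} = \frac{8}{U}$ ($p{\left(U \right)} = 4 \left(\frac{3}{U} - \frac{1}{U + 0}\right) = 4 \left(\frac{3}{U} - \frac{1}{U}\right) = 4 \frac{2}{U} = \frac{8}{U}$)
$m = - \frac{44}{35}$ ($m = \frac{1 \cdot \frac{8}{5}}{-14} \cdot 11 = 1 \cdot 8 \cdot \frac{1}{5} \left(- \frac{1}{14}\right) 11 = 1 \cdot \frac{8}{5} \left(- \frac{1}{14}\right) 11 = \frac{8}{5} \left(- \frac{1}{14}\right) 11 = \left(- \frac{4}{35}\right) 11 = - \frac{44}{35} \approx -1.2571$)
$\frac{1}{m} = \frac{1}{- \frac{44}{35}} = - \frac{35}{44}$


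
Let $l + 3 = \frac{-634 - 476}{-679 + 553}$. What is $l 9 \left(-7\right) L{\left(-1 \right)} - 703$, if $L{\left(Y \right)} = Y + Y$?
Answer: $29$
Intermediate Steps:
$L{\left(Y \right)} = 2 Y$
$l = \frac{122}{21}$ ($l = -3 + \frac{-634 - 476}{-679 + 553} = -3 - \frac{1110}{-126} = -3 - - \frac{185}{21} = -3 + \frac{185}{21} = \frac{122}{21} \approx 5.8095$)
$l 9 \left(-7\right) L{\left(-1 \right)} - 703 = \frac{122 \cdot 9 \left(-7\right) 2 \left(-1\right)}{21} - 703 = \frac{122 \left(\left(-63\right) \left(-2\right)\right)}{21} - 703 = \frac{122}{21} \cdot 126 - 703 = 732 - 703 = 29$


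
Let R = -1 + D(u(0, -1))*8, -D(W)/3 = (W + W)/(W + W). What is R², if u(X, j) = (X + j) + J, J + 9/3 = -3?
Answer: 625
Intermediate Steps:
J = -6 (J = -3 - 3 = -6)
u(X, j) = -6 + X + j (u(X, j) = (X + j) - 6 = -6 + X + j)
D(W) = -3 (D(W) = -3*(W + W)/(W + W) = -3*2*W/(2*W) = -3*2*W*1/(2*W) = -3*1 = -3)
R = -25 (R = -1 - 3*8 = -1 - 24 = -25)
R² = (-25)² = 625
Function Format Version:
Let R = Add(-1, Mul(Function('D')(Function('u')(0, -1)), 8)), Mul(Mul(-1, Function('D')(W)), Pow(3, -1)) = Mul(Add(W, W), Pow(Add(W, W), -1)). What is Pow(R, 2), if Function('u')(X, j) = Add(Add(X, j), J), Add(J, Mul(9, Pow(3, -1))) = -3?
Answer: 625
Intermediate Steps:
J = -6 (J = Add(-3, -3) = -6)
Function('u')(X, j) = Add(-6, X, j) (Function('u')(X, j) = Add(Add(X, j), -6) = Add(-6, X, j))
Function('D')(W) = -3 (Function('D')(W) = Mul(-3, Mul(Add(W, W), Pow(Add(W, W), -1))) = Mul(-3, Mul(Mul(2, W), Pow(Mul(2, W), -1))) = Mul(-3, Mul(Mul(2, W), Mul(Rational(1, 2), Pow(W, -1)))) = Mul(-3, 1) = -3)
R = -25 (R = Add(-1, Mul(-3, 8)) = Add(-1, -24) = -25)
Pow(R, 2) = Pow(-25, 2) = 625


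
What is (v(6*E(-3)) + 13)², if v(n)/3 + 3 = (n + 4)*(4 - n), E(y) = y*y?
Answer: 75620416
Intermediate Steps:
E(y) = y²
v(n) = -9 + 3*(4 + n)*(4 - n) (v(n) = -9 + 3*((n + 4)*(4 - n)) = -9 + 3*((4 + n)*(4 - n)) = -9 + 3*(4 + n)*(4 - n))
(v(6*E(-3)) + 13)² = ((39 - 3*(6*(-3)²)²) + 13)² = ((39 - 3*(6*9)²) + 13)² = ((39 - 3*54²) + 13)² = ((39 - 3*2916) + 13)² = ((39 - 8748) + 13)² = (-8709 + 13)² = (-8696)² = 75620416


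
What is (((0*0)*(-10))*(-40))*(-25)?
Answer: 0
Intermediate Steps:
(((0*0)*(-10))*(-40))*(-25) = ((0*(-10))*(-40))*(-25) = (0*(-40))*(-25) = 0*(-25) = 0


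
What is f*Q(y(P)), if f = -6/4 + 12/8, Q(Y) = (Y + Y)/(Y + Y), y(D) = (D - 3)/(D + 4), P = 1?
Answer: 0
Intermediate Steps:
y(D) = (-3 + D)/(4 + D)
Q(Y) = 1 (Q(Y) = (2*Y)/((2*Y)) = (2*Y)*(1/(2*Y)) = 1)
f = 0 (f = -6*¼ + 12*(⅛) = -3/2 + 3/2 = 0)
f*Q(y(P)) = 0*1 = 0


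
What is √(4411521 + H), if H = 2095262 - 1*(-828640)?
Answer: 3*√815047 ≈ 2708.4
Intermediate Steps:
H = 2923902 (H = 2095262 + 828640 = 2923902)
√(4411521 + H) = √(4411521 + 2923902) = √7335423 = 3*√815047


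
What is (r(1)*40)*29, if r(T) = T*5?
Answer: 5800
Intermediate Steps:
r(T) = 5*T
(r(1)*40)*29 = ((5*1)*40)*29 = (5*40)*29 = 200*29 = 5800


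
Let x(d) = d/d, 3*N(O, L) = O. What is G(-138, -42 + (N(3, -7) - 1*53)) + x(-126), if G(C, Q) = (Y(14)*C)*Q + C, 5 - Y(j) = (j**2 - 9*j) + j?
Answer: -1024925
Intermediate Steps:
N(O, L) = O/3
Y(j) = 5 - j**2 + 8*j (Y(j) = 5 - ((j**2 - 9*j) + j) = 5 - (j**2 - 8*j) = 5 + (-j**2 + 8*j) = 5 - j**2 + 8*j)
x(d) = 1
G(C, Q) = C - 79*C*Q (G(C, Q) = ((5 - 1*14**2 + 8*14)*C)*Q + C = ((5 - 1*196 + 112)*C)*Q + C = ((5 - 196 + 112)*C)*Q + C = (-79*C)*Q + C = -79*C*Q + C = C - 79*C*Q)
G(-138, -42 + (N(3, -7) - 1*53)) + x(-126) = -138*(1 - 79*(-42 + ((1/3)*3 - 1*53))) + 1 = -138*(1 - 79*(-42 + (1 - 53))) + 1 = -138*(1 - 79*(-42 - 52)) + 1 = -138*(1 - 79*(-94)) + 1 = -138*(1 + 7426) + 1 = -138*7427 + 1 = -1024926 + 1 = -1024925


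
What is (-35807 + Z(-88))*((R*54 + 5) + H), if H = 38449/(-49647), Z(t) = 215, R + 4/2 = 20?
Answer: -575008572880/16549 ≈ -3.4746e+7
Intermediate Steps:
R = 18 (R = -2 + 20 = 18)
H = -38449/49647 (H = 38449*(-1/49647) = -38449/49647 ≈ -0.77445)
(-35807 + Z(-88))*((R*54 + 5) + H) = (-35807 + 215)*((18*54 + 5) - 38449/49647) = -35592*((972 + 5) - 38449/49647) = -35592*(977 - 38449/49647) = -35592*48466670/49647 = -575008572880/16549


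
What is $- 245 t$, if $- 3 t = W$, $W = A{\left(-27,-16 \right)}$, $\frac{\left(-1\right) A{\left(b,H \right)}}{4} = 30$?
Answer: $-9800$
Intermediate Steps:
$A{\left(b,H \right)} = -120$ ($A{\left(b,H \right)} = \left(-4\right) 30 = -120$)
$W = -120$
$t = 40$ ($t = \left(- \frac{1}{3}\right) \left(-120\right) = 40$)
$- 245 t = \left(-245\right) 40 = -9800$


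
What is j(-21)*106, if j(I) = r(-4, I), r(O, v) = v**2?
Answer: 46746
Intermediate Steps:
j(I) = I**2
j(-21)*106 = (-21)**2*106 = 441*106 = 46746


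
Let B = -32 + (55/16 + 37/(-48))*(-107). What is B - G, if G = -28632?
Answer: 84944/3 ≈ 28315.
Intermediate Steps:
B = -952/3 (B = -32 + (55*(1/16) + 37*(-1/48))*(-107) = -32 + (55/16 - 37/48)*(-107) = -32 + (8/3)*(-107) = -32 - 856/3 = -952/3 ≈ -317.33)
B - G = -952/3 - 1*(-28632) = -952/3 + 28632 = 84944/3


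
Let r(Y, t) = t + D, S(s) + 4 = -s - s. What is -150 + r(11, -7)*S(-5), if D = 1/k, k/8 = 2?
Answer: -1533/8 ≈ -191.63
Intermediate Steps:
k = 16 (k = 8*2 = 16)
S(s) = -4 - 2*s (S(s) = -4 + (-s - s) = -4 - 2*s)
D = 1/16 ≈ 0.062500
r(Y, t) = 1/16 + t (r(Y, t) = t + 1/16 = 1/16 + t)
-150 + r(11, -7)*S(-5) = -150 + (1/16 - 7)*(-4 - 2*(-5)) = -150 - 111*(-4 + 10)/16 = -150 - 111/16*6 = -150 - 333/8 = -1533/8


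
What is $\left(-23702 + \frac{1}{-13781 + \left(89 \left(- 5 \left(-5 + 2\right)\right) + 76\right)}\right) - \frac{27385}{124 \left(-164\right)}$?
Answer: $- \frac{2981024582263}{125778160} \approx -23701.0$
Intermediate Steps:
$\left(-23702 + \frac{1}{-13781 + \left(89 \left(- 5 \left(-5 + 2\right)\right) + 76\right)}\right) - \frac{27385}{124 \left(-164\right)} = \left(-23702 + \frac{1}{-13781 + \left(89 \left(\left(-5\right) \left(-3\right)\right) + 76\right)}\right) - \frac{27385}{-20336} = \left(-23702 + \frac{1}{-13781 + \left(89 \cdot 15 + 76\right)}\right) - - \frac{27385}{20336} = \left(-23702 + \frac{1}{-13781 + \left(1335 + 76\right)}\right) + \frac{27385}{20336} = \left(-23702 + \frac{1}{-13781 + 1411}\right) + \frac{27385}{20336} = \left(-23702 + \frac{1}{-12370}\right) + \frac{27385}{20336} = \left(-23702 - \frac{1}{12370}\right) + \frac{27385}{20336} = - \frac{293193741}{12370} + \frac{27385}{20336} = - \frac{2981024582263}{125778160}$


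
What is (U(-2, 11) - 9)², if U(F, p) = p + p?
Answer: 169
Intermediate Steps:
U(F, p) = 2*p
(U(-2, 11) - 9)² = (2*11 - 9)² = (22 - 9)² = 13² = 169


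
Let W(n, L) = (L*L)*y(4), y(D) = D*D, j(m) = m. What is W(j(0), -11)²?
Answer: 3748096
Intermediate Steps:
y(D) = D²
W(n, L) = 16*L² (W(n, L) = (L*L)*4² = L²*16 = 16*L²)
W(j(0), -11)² = (16*(-11)²)² = (16*121)² = 1936² = 3748096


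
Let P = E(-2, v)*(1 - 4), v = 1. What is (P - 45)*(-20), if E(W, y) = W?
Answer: 780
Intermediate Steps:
P = 6 (P = -2*(1 - 4) = -2*(-3) = 6)
(P - 45)*(-20) = (6 - 45)*(-20) = -39*(-20) = 780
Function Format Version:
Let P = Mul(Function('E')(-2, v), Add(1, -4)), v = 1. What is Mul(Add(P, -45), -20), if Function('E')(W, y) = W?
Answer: 780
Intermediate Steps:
P = 6 (P = Mul(-2, Add(1, -4)) = Mul(-2, -3) = 6)
Mul(Add(P, -45), -20) = Mul(Add(6, -45), -20) = Mul(-39, -20) = 780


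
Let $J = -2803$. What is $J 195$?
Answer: $-546585$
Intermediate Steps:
$J 195 = \left(-2803\right) 195 = -546585$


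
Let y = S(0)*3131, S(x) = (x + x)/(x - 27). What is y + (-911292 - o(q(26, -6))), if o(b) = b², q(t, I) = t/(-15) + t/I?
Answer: -205048981/225 ≈ -9.1133e+5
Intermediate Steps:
S(x) = 2*x/(-27 + x) (S(x) = (2*x)/(-27 + x) = 2*x/(-27 + x))
q(t, I) = -t/15 + t/I (q(t, I) = t*(-1/15) + t/I = -t/15 + t/I)
y = 0 (y = (2*0/(-27 + 0))*3131 = (2*0/(-27))*3131 = (2*0*(-1/27))*3131 = 0*3131 = 0)
y + (-911292 - o(q(26, -6))) = 0 + (-911292 - (-1/15*26 + 26/(-6))²) = 0 + (-911292 - (-26/15 + 26*(-⅙))²) = 0 + (-911292 - (-26/15 - 13/3)²) = 0 + (-911292 - (-91/15)²) = 0 + (-911292 - 1*8281/225) = 0 + (-911292 - 8281/225) = 0 - 205048981/225 = -205048981/225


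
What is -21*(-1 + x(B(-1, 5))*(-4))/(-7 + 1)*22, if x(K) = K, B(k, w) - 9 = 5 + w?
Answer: -5929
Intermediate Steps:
B(k, w) = 14 + w (B(k, w) = 9 + (5 + w) = 14 + w)
-21*(-1 + x(B(-1, 5))*(-4))/(-7 + 1)*22 = -21*(-1 + (14 + 5)*(-4))/(-7 + 1)*22 = -21*(-1 + 19*(-4))/(-6)*22 = -21*(-1 - 76)*(-1)/6*22 = -(-1617)*(-1)/6*22 = -21*77/6*22 = -539/2*22 = -5929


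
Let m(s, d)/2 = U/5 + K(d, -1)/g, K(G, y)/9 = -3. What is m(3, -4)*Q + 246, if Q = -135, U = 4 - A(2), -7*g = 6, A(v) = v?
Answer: -8367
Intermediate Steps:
K(G, y) = -27 (K(G, y) = 9*(-3) = -27)
g = -6/7 (g = -⅐*6 = -6/7 ≈ -0.85714)
U = 2 (U = 4 - 1*2 = 4 - 2 = 2)
m(s, d) = 319/5 (m(s, d) = 2*(2/5 - 27/(-6/7)) = 2*(2*(⅕) - 27*(-7/6)) = 2*(⅖ + 63/2) = 2*(319/10) = 319/5)
m(3, -4)*Q + 246 = (319/5)*(-135) + 246 = -8613 + 246 = -8367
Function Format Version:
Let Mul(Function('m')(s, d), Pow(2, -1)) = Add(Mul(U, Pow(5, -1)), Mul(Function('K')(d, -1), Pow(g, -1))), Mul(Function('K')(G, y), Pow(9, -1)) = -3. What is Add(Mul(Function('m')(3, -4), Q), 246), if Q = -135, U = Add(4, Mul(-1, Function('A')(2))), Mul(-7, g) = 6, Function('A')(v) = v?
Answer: -8367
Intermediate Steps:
Function('K')(G, y) = -27 (Function('K')(G, y) = Mul(9, -3) = -27)
g = Rational(-6, 7) (g = Mul(Rational(-1, 7), 6) = Rational(-6, 7) ≈ -0.85714)
U = 2 (U = Add(4, Mul(-1, 2)) = Add(4, -2) = 2)
Function('m')(s, d) = Rational(319, 5) (Function('m')(s, d) = Mul(2, Add(Mul(2, Pow(5, -1)), Mul(-27, Pow(Rational(-6, 7), -1)))) = Mul(2, Add(Mul(2, Rational(1, 5)), Mul(-27, Rational(-7, 6)))) = Mul(2, Add(Rational(2, 5), Rational(63, 2))) = Mul(2, Rational(319, 10)) = Rational(319, 5))
Add(Mul(Function('m')(3, -4), Q), 246) = Add(Mul(Rational(319, 5), -135), 246) = Add(-8613, 246) = -8367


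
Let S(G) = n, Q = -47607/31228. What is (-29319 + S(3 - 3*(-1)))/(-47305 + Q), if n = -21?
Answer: 916229520/1477288147 ≈ 0.62021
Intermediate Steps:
Q = -47607/31228 (Q = -47607*1/31228 = -47607/31228 ≈ -1.5245)
S(G) = -21
(-29319 + S(3 - 3*(-1)))/(-47305 + Q) = (-29319 - 21)/(-47305 - 47607/31228) = -29340/(-1477288147/31228) = -29340*(-31228/1477288147) = 916229520/1477288147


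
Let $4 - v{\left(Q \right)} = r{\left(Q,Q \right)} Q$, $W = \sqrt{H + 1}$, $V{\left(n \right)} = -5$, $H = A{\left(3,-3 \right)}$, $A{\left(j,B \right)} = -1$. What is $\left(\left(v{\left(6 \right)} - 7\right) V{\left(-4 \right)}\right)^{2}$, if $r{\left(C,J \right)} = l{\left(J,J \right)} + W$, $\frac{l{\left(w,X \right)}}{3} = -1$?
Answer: $5625$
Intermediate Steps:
$l{\left(w,X \right)} = -3$ ($l{\left(w,X \right)} = 3 \left(-1\right) = -3$)
$H = -1$
$W = 0$ ($W = \sqrt{-1 + 1} = \sqrt{0} = 0$)
$r{\left(C,J \right)} = -3$ ($r{\left(C,J \right)} = -3 + 0 = -3$)
$v{\left(Q \right)} = 4 + 3 Q$ ($v{\left(Q \right)} = 4 - - 3 Q = 4 + 3 Q$)
$\left(\left(v{\left(6 \right)} - 7\right) V{\left(-4 \right)}\right)^{2} = \left(\left(\left(4 + 3 \cdot 6\right) - 7\right) \left(-5\right)\right)^{2} = \left(\left(\left(4 + 18\right) - 7\right) \left(-5\right)\right)^{2} = \left(\left(22 - 7\right) \left(-5\right)\right)^{2} = \left(15 \left(-5\right)\right)^{2} = \left(-75\right)^{2} = 5625$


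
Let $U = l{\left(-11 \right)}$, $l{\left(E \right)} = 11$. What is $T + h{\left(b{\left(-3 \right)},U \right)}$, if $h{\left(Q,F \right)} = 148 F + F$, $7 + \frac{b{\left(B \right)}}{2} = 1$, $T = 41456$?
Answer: $43095$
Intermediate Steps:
$U = 11$
$b{\left(B \right)} = -12$ ($b{\left(B \right)} = -14 + 2 \cdot 1 = -14 + 2 = -12$)
$h{\left(Q,F \right)} = 149 F$
$T + h{\left(b{\left(-3 \right)},U \right)} = 41456 + 149 \cdot 11 = 41456 + 1639 = 43095$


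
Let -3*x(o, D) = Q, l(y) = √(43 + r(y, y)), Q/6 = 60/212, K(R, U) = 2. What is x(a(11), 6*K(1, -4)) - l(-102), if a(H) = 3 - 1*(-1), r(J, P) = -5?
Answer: -30/53 - √38 ≈ -6.7305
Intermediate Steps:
a(H) = 4 (a(H) = 3 + 1 = 4)
Q = 90/53 (Q = 6*(60/212) = 6*(60*(1/212)) = 6*(15/53) = 90/53 ≈ 1.6981)
l(y) = √38 (l(y) = √(43 - 5) = √38)
x(o, D) = -30/53 (x(o, D) = -⅓*90/53 = -30/53)
x(a(11), 6*K(1, -4)) - l(-102) = -30/53 - √38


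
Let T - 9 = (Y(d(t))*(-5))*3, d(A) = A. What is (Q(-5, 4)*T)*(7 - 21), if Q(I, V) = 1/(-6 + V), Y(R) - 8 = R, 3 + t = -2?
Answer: -252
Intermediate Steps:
t = -5 (t = -3 - 2 = -5)
Y(R) = 8 + R
T = -36 (T = 9 + ((8 - 5)*(-5))*3 = 9 + (3*(-5))*3 = 9 - 15*3 = 9 - 45 = -36)
(Q(-5, 4)*T)*(7 - 21) = (-36/(-6 + 4))*(7 - 21) = (-36/(-2))*(-14) = -1/2*(-36)*(-14) = 18*(-14) = -252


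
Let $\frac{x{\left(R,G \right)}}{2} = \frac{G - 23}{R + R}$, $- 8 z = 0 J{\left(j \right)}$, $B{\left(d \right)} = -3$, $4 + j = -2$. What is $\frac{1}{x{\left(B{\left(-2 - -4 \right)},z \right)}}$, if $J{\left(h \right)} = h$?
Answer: $\frac{3}{23} \approx 0.13043$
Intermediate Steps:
$j = -6$ ($j = -4 - 2 = -6$)
$z = 0$ ($z = - \frac{0 \left(-6\right)}{8} = \left(- \frac{1}{8}\right) 0 = 0$)
$x{\left(R,G \right)} = \frac{-23 + G}{R}$ ($x{\left(R,G \right)} = 2 \frac{G - 23}{R + R} = 2 \frac{-23 + G}{2 R} = \frac{-23 + G}{R}$)
$\frac{1}{x{\left(B{\left(-2 - -4 \right)},z \right)}} = \frac{1}{\frac{1}{-3} \left(-23 + 0\right)} = \frac{1}{\left(- \frac{1}{3}\right) \left(-23\right)} = \frac{1}{\frac{23}{3}} = \frac{3}{23}$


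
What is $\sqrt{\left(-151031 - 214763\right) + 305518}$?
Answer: $2 i \sqrt{15069} \approx 245.51 i$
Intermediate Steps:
$\sqrt{\left(-151031 - 214763\right) + 305518} = \sqrt{-365794 + 305518} = \sqrt{-60276} = 2 i \sqrt{15069}$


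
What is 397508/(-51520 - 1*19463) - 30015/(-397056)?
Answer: -428932181/77642496 ≈ -5.5245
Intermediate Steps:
397508/(-51520 - 1*19463) - 30015/(-397056) = 397508/(-51520 - 19463) - 30015*(-1/397056) = 397508/(-70983) + 10005/132352 = 397508*(-1/70983) + 10005/132352 = -397508/70983 + 10005/132352 = -428932181/77642496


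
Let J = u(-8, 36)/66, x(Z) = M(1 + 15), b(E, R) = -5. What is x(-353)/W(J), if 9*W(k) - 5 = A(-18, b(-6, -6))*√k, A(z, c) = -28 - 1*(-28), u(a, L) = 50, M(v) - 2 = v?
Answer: 162/5 ≈ 32.400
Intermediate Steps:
M(v) = 2 + v
x(Z) = 18 (x(Z) = 2 + (1 + 15) = 2 + 16 = 18)
A(z, c) = 0 (A(z, c) = -28 + 28 = 0)
J = 25/33 (J = 50/66 = 50*(1/66) = 25/33 ≈ 0.75758)
W(k) = 5/9 (W(k) = 5/9 + (0*√k)/9 = 5/9 + (⅑)*0 = 5/9 + 0 = 5/9)
x(-353)/W(J) = 18/(5/9) = 18*(9/5) = 162/5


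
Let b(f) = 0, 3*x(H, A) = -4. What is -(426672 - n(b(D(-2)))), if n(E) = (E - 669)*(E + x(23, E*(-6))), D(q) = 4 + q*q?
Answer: -425780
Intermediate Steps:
x(H, A) = -4/3 (x(H, A) = (⅓)*(-4) = -4/3)
D(q) = 4 + q²
n(E) = (-669 + E)*(-4/3 + E) (n(E) = (E - 669)*(E - 4/3) = (-669 + E)*(-4/3 + E))
-(426672 - n(b(D(-2)))) = -(426672 - (892 + 0² - 2011/3*0)) = -(426672 - (892 + 0 + 0)) = -(426672 - 1*892) = -(426672 - 892) = -1*425780 = -425780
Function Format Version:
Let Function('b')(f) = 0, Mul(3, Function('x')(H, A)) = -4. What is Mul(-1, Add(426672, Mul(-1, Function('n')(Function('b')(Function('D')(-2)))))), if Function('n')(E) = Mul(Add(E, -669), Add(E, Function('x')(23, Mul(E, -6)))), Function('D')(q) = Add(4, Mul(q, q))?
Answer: -425780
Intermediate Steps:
Function('x')(H, A) = Rational(-4, 3) (Function('x')(H, A) = Mul(Rational(1, 3), -4) = Rational(-4, 3))
Function('D')(q) = Add(4, Pow(q, 2))
Function('n')(E) = Mul(Add(-669, E), Add(Rational(-4, 3), E)) (Function('n')(E) = Mul(Add(E, -669), Add(E, Rational(-4, 3))) = Mul(Add(-669, E), Add(Rational(-4, 3), E)))
Mul(-1, Add(426672, Mul(-1, Function('n')(Function('b')(Function('D')(-2)))))) = Mul(-1, Add(426672, Mul(-1, Add(892, Pow(0, 2), Mul(Rational(-2011, 3), 0))))) = Mul(-1, Add(426672, Mul(-1, Add(892, 0, 0)))) = Mul(-1, Add(426672, Mul(-1, 892))) = Mul(-1, Add(426672, -892)) = Mul(-1, 425780) = -425780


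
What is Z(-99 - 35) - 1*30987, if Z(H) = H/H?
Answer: -30986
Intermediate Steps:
Z(H) = 1
Z(-99 - 35) - 1*30987 = 1 - 1*30987 = 1 - 30987 = -30986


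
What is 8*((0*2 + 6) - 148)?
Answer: -1136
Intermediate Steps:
8*((0*2 + 6) - 148) = 8*((0 + 6) - 148) = 8*(6 - 148) = 8*(-142) = -1136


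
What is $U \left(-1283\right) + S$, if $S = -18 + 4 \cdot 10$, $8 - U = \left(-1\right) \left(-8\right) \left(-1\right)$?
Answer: $-20506$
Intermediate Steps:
$U = 16$ ($U = 8 - \left(-1\right) \left(-8\right) \left(-1\right) = 8 - 8 \left(-1\right) = 8 - -8 = 8 + 8 = 16$)
$S = 22$ ($S = -18 + 40 = 22$)
$U \left(-1283\right) + S = 16 \left(-1283\right) + 22 = -20528 + 22 = -20506$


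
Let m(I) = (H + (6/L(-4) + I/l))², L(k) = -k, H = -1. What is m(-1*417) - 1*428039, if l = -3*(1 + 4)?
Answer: -42723811/100 ≈ -4.2724e+5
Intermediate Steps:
l = -15 (l = -3*5 = -15)
m(I) = (½ - I/15)² (m(I) = (-1 + (6/((-1*(-4))) + I/(-15)))² = (-1 + (6/4 + I*(-1/15)))² = (-1 + (6*(¼) - I/15))² = (-1 + (3/2 - I/15))² = (½ - I/15)²)
m(-1*417) - 1*428039 = (-15 + 2*(-1*417))²/900 - 1*428039 = (-15 + 2*(-417))²/900 - 428039 = (-15 - 834)²/900 - 428039 = (1/900)*(-849)² - 428039 = (1/900)*720801 - 428039 = 80089/100 - 428039 = -42723811/100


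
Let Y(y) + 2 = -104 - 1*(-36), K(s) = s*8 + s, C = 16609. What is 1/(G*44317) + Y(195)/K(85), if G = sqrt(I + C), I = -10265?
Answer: -14/153 + sqrt(1586)/140573524 ≈ -0.091503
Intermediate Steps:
K(s) = 9*s (K(s) = 8*s + s = 9*s)
Y(y) = -70 (Y(y) = -2 + (-104 - 1*(-36)) = -2 + (-104 + 36) = -2 - 68 = -70)
G = 2*sqrt(1586) (G = sqrt(-10265 + 16609) = sqrt(6344) = 2*sqrt(1586) ≈ 79.649)
1/(G*44317) + Y(195)/K(85) = 1/((2*sqrt(1586))*44317) - 70/(9*85) = (sqrt(1586)/3172)*(1/44317) - 70/765 = sqrt(1586)/140573524 - 70*1/765 = sqrt(1586)/140573524 - 14/153 = -14/153 + sqrt(1586)/140573524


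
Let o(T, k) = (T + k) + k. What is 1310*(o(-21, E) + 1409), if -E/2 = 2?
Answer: 1807800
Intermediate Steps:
E = -4 (E = -2*2 = -4)
o(T, k) = T + 2*k
1310*(o(-21, E) + 1409) = 1310*((-21 + 2*(-4)) + 1409) = 1310*((-21 - 8) + 1409) = 1310*(-29 + 1409) = 1310*1380 = 1807800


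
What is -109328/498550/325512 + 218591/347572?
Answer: 2217111594121249/3525336068096700 ≈ 0.62891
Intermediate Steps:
-109328/498550/325512 + 218591/347572 = -109328*1/498550*(1/325512) + 218591*(1/347572) = -54664/249275*1/325512 + 218591/347572 = -6833/10142750475 + 218591/347572 = 2217111594121249/3525336068096700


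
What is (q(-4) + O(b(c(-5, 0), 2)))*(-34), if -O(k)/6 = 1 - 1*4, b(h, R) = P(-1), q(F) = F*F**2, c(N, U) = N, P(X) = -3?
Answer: 1564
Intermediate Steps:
q(F) = F**3
b(h, R) = -3
O(k) = 18 (O(k) = -6*(1 - 1*4) = -6*(1 - 4) = -6*(-3) = 18)
(q(-4) + O(b(c(-5, 0), 2)))*(-34) = ((-4)**3 + 18)*(-34) = (-64 + 18)*(-34) = -46*(-34) = 1564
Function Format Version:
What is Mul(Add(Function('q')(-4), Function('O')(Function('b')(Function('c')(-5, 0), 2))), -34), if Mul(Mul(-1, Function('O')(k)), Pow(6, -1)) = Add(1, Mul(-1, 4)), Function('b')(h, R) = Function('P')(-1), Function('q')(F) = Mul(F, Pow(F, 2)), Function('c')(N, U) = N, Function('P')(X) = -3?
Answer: 1564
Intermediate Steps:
Function('q')(F) = Pow(F, 3)
Function('b')(h, R) = -3
Function('O')(k) = 18 (Function('O')(k) = Mul(-6, Add(1, Mul(-1, 4))) = Mul(-6, Add(1, -4)) = Mul(-6, -3) = 18)
Mul(Add(Function('q')(-4), Function('O')(Function('b')(Function('c')(-5, 0), 2))), -34) = Mul(Add(Pow(-4, 3), 18), -34) = Mul(Add(-64, 18), -34) = Mul(-46, -34) = 1564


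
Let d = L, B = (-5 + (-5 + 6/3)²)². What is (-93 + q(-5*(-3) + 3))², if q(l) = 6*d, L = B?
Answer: 9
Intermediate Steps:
B = 16 (B = (-5 + (-5 + 6*(⅓))²)² = (-5 + (-5 + 2)²)² = (-5 + (-3)²)² = (-5 + 9)² = 4² = 16)
L = 16
d = 16
q(l) = 96 (q(l) = 6*16 = 96)
(-93 + q(-5*(-3) + 3))² = (-93 + 96)² = 3² = 9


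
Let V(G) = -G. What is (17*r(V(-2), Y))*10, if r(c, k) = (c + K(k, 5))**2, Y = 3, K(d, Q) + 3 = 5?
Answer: 2720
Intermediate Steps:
K(d, Q) = 2 (K(d, Q) = -3 + 5 = 2)
r(c, k) = (2 + c)**2 (r(c, k) = (c + 2)**2 = (2 + c)**2)
(17*r(V(-2), Y))*10 = (17*(2 - 1*(-2))**2)*10 = (17*(2 + 2)**2)*10 = (17*4**2)*10 = (17*16)*10 = 272*10 = 2720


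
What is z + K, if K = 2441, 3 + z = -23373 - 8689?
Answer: -29624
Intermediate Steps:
z = -32065 (z = -3 + (-23373 - 8689) = -3 - 32062 = -32065)
z + K = -32065 + 2441 = -29624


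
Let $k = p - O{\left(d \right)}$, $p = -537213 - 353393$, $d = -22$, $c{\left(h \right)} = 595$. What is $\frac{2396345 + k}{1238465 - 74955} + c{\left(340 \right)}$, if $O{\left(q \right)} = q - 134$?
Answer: $\frac{138758869}{232702} \approx 596.29$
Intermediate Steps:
$p = -890606$ ($p = -537213 - 353393 = -890606$)
$O{\left(q \right)} = -134 + q$
$k = -890450$ ($k = -890606 - \left(-134 - 22\right) = -890606 - -156 = -890606 + 156 = -890450$)
$\frac{2396345 + k}{1238465 - 74955} + c{\left(340 \right)} = \frac{2396345 - 890450}{1238465 - 74955} + 595 = \frac{1505895}{1163510} + 595 = 1505895 \cdot \frac{1}{1163510} + 595 = \frac{301179}{232702} + 595 = \frac{138758869}{232702}$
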